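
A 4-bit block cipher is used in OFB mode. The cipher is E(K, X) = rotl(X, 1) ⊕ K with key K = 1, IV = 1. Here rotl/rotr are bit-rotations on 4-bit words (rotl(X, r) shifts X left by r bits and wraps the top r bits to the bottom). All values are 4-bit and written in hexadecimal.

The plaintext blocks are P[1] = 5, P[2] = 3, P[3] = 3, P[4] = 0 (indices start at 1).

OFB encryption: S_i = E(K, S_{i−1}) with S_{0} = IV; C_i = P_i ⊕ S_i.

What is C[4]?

C[4] = E

C[1]: S = E(K, 1) = 3; 5 ⊕ 3 = 6.
C[2]: S = E(K, 3) = 7; 3 ⊕ 7 = 4.
C[3]: S = E(K, 7) = F; 3 ⊕ F = C.
C[4]: S = E(K, F) = E; 0 ⊕ E = E.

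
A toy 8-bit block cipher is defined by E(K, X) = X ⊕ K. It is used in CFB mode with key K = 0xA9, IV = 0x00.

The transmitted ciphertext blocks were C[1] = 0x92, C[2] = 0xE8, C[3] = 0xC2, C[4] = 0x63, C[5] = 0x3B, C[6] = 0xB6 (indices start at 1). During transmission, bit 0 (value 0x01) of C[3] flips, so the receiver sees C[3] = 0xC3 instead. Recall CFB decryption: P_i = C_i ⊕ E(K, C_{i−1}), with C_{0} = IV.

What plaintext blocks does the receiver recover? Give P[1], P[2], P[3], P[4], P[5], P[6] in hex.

Only C[3] changed, to 0xC3. In CFB, a change in C_i flips the same bit in P_i and garbles P_{i+1}. Decrypting the received ciphertext:
P[1]: E(K, 0x00) = 0xA9; 0x92 ⊕ 0xA9 = 0x3B.
P[2]: E(K, 0x92) = 0x3B; 0xE8 ⊕ 0x3B = 0xD3.
P[3]: E(K, 0xE8) = 0x41; 0xC3 ⊕ 0x41 = 0x82.
P[4]: E(K, 0xC3) = 0x6A; 0x63 ⊕ 0x6A = 0x09.
P[5]: E(K, 0x63) = 0xCA; 0x3B ⊕ 0xCA = 0xF1.
P[6]: E(K, 0x3B) = 0x92; 0xB6 ⊕ 0x92 = 0x24.
Blocks that differ from the original plaintext: P[3], P[4].

P[1] = 0x3B, P[2] = 0xD3, P[3] = 0x82, P[4] = 0x09, P[5] = 0xF1, P[6] = 0x24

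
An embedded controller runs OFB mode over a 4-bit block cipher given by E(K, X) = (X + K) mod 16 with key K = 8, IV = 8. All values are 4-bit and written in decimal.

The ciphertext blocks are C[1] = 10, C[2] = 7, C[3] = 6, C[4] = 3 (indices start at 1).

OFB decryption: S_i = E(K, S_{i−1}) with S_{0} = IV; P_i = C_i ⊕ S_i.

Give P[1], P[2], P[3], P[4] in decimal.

P[1] = 10, P[2] = 15, P[3] = 6, P[4] = 11

P[1]: S = E(K, 8) = 0; 10 ⊕ 0 = 10.
P[2]: S = E(K, 0) = 8; 7 ⊕ 8 = 15.
P[3]: S = E(K, 8) = 0; 6 ⊕ 0 = 6.
P[4]: S = E(K, 0) = 8; 3 ⊕ 8 = 11.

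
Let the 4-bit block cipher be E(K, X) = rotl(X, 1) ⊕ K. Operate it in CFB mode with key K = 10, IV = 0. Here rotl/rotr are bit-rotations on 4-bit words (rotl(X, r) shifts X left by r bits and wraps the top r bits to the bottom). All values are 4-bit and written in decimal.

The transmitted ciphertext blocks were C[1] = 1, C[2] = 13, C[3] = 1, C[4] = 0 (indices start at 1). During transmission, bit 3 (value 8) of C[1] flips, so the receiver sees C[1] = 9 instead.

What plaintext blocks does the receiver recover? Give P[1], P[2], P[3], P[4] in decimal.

P[1] = 3, P[2] = 4, P[3] = 0, P[4] = 8

CFB decryption: P_i = C_i ⊕ E(K, C_{i−1}), with C_{0} = IV.
Only C[1] changed, to 9. In CFB, a change in C_i flips the same bit in P_i and garbles P_{i+1}. Decrypting the received ciphertext:
P[1]: E(K, 0) = 10; 9 ⊕ 10 = 3.
P[2]: E(K, 9) = 9; 13 ⊕ 9 = 4.
P[3]: E(K, 13) = 1; 1 ⊕ 1 = 0.
P[4]: E(K, 1) = 8; 0 ⊕ 8 = 8.
Blocks that differ from the original plaintext: P[1], P[2].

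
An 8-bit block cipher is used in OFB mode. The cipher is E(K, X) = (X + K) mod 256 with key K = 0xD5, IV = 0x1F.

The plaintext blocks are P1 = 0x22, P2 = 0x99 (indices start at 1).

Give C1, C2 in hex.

OFB encryption: S_i = E(K, S_{i−1}) with S_{0} = IV; C_i = P_i ⊕ S_i.
C1: S = E(K, 0x1F) = 0xF4; 0x22 ⊕ 0xF4 = 0xD6.
C2: S = E(K, 0xF4) = 0xC9; 0x99 ⊕ 0xC9 = 0x50.

C1 = 0xD6, C2 = 0x50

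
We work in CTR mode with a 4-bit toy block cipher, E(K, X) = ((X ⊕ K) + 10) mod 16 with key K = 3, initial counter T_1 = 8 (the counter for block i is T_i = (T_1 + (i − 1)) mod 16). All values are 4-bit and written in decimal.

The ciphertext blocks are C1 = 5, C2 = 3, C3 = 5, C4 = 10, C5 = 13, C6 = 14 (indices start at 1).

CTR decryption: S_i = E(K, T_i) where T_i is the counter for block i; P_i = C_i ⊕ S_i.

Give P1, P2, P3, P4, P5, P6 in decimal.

P1 = 0, P2 = 7, P3 = 6, P4 = 8, P5 = 4, P6 = 6

P1: T = 8, S = E(K, T) = 5; 5 ⊕ 5 = 0.
P2: T = 9, S = E(K, T) = 4; 3 ⊕ 4 = 7.
P3: T = 10, S = E(K, T) = 3; 5 ⊕ 3 = 6.
P4: T = 11, S = E(K, T) = 2; 10 ⊕ 2 = 8.
P5: T = 12, S = E(K, T) = 9; 13 ⊕ 9 = 4.
P6: T = 13, S = E(K, T) = 8; 14 ⊕ 8 = 6.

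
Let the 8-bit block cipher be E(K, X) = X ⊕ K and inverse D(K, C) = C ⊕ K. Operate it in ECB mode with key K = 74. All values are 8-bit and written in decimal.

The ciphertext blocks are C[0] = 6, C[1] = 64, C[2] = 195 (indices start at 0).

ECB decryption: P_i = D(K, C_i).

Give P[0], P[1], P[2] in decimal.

P[0]: D(K, 6) = 76.
P[1]: D(K, 64) = 10.
P[2]: D(K, 195) = 137.

P[0] = 76, P[1] = 10, P[2] = 137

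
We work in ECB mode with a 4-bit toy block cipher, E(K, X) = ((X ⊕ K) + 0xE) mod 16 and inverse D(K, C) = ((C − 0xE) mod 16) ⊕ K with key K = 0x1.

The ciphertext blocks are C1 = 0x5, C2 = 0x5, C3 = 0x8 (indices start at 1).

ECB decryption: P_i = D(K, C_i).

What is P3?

P3: D(K, 0x8) = 0xB.

P3 = 0xB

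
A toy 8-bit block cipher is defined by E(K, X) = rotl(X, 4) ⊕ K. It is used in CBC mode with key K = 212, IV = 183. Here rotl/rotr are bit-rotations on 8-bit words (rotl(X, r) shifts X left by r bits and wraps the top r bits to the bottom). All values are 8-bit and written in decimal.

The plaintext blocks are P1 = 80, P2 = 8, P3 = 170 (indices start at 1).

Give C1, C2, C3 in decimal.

C1 = 170, C2 = 254, C3 = 145

CBC encryption: C_i = E(K, P_i ⊕ C_{i−1}), with C_{0} = IV.
C1: P1 ⊕ 183 = 231; E(K, 231) = 170.
C2: P2 ⊕ 170 = 162; E(K, 162) = 254.
C3: P3 ⊕ 254 = 84; E(K, 84) = 145.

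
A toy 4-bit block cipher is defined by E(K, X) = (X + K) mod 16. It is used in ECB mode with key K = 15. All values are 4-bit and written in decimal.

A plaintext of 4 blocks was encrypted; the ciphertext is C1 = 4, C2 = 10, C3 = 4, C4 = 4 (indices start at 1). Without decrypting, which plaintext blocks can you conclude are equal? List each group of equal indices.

ECB encrypts each block independently with the same key, so equal ciphertext blocks imply equal plaintext blocks.
C1 = C3 = C4 = 4, so P1 = P3 = P4.

P1 = P3 = P4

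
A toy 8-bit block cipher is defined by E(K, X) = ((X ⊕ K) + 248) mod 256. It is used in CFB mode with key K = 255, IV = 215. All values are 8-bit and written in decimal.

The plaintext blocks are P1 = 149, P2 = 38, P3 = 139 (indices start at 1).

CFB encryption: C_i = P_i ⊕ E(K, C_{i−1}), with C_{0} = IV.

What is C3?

C1: E(K, 215) = 32; 149 ⊕ 32 = 181.
C2: E(K, 181) = 66; 38 ⊕ 66 = 100.
C3: E(K, 100) = 147; 139 ⊕ 147 = 24.

C3 = 24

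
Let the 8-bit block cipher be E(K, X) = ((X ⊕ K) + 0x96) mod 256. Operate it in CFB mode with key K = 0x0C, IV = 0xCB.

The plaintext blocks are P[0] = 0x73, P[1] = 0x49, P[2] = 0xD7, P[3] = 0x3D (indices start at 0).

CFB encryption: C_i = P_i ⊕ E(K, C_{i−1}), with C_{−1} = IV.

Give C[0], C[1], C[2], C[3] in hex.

C[0]: E(K, 0xCB) = 0x5D; 0x73 ⊕ 0x5D = 0x2E.
C[1]: E(K, 0x2E) = 0xB8; 0x49 ⊕ 0xB8 = 0xF1.
C[2]: E(K, 0xF1) = 0x93; 0xD7 ⊕ 0x93 = 0x44.
C[3]: E(K, 0x44) = 0xDE; 0x3D ⊕ 0xDE = 0xE3.

C[0] = 0x2E, C[1] = 0xF1, C[2] = 0x44, C[3] = 0xE3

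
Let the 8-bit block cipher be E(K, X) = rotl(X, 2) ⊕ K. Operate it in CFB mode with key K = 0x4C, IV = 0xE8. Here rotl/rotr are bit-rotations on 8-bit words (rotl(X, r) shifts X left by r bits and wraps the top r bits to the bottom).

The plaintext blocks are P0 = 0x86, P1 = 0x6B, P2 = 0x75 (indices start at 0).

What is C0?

C0 = 0x69

CFB encryption: C_i = P_i ⊕ E(K, C_{i−1}), with C_{−1} = IV.
C0: E(K, 0xE8) = 0xEF; 0x86 ⊕ 0xEF = 0x69.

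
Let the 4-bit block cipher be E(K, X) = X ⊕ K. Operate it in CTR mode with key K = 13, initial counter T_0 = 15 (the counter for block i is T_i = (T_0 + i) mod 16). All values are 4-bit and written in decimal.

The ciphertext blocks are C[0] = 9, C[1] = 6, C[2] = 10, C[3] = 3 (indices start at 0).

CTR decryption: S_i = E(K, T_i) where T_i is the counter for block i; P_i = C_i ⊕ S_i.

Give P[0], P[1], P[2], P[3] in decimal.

P[0]: T = 15, S = E(K, T) = 2; 9 ⊕ 2 = 11.
P[1]: T = 0, S = E(K, T) = 13; 6 ⊕ 13 = 11.
P[2]: T = 1, S = E(K, T) = 12; 10 ⊕ 12 = 6.
P[3]: T = 2, S = E(K, T) = 15; 3 ⊕ 15 = 12.

P[0] = 11, P[1] = 11, P[2] = 6, P[3] = 12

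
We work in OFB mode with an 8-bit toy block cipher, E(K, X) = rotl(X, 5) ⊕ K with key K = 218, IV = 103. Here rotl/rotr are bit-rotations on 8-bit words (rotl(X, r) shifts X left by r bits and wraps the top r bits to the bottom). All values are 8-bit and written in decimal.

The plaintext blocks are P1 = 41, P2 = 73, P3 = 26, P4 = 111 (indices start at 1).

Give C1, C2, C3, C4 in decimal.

C1 = 31, C2 = 85, C3 = 67, C4 = 158

OFB encryption: S_i = E(K, S_{i−1}) with S_{0} = IV; C_i = P_i ⊕ S_i.
C1: S = E(K, 103) = 54; 41 ⊕ 54 = 31.
C2: S = E(K, 54) = 28; 73 ⊕ 28 = 85.
C3: S = E(K, 28) = 89; 26 ⊕ 89 = 67.
C4: S = E(K, 89) = 241; 111 ⊕ 241 = 158.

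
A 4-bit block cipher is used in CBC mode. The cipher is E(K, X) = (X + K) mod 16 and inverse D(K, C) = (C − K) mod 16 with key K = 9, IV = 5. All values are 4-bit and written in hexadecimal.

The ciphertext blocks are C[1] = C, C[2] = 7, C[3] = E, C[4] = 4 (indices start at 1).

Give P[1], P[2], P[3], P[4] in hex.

CBC decryption: P_i = D(K, C_i) ⊕ C_{i−1}, with C_{0} = IV.
P[1]: D(K, C) = 3; 3 ⊕ 5 = 6.
P[2]: D(K, 7) = E; E ⊕ C = 2.
P[3]: D(K, E) = 5; 5 ⊕ 7 = 2.
P[4]: D(K, 4) = B; B ⊕ E = 5.

P[1] = 6, P[2] = 2, P[3] = 2, P[4] = 5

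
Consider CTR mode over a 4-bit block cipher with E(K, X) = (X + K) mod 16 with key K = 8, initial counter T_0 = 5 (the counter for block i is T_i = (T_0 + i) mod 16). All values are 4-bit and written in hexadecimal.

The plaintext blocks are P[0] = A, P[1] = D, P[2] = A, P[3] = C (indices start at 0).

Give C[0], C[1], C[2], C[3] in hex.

CTR encryption: S_i = E(K, T_i) where T_i is the counter for block i; C_i = P_i ⊕ S_i.
C[0]: T = 5, S = E(K, T) = D; A ⊕ D = 7.
C[1]: T = 6, S = E(K, T) = E; D ⊕ E = 3.
C[2]: T = 7, S = E(K, T) = F; A ⊕ F = 5.
C[3]: T = 8, S = E(K, T) = 0; C ⊕ 0 = C.

C[0] = 7, C[1] = 3, C[2] = 5, C[3] = C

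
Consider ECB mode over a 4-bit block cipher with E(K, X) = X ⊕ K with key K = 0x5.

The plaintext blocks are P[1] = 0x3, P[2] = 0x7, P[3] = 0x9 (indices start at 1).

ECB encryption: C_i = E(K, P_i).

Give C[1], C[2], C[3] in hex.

C[1] = 0x6, C[2] = 0x2, C[3] = 0xC

C[1]: E(K, 0x3) = 0x6.
C[2]: E(K, 0x7) = 0x2.
C[3]: E(K, 0x9) = 0xC.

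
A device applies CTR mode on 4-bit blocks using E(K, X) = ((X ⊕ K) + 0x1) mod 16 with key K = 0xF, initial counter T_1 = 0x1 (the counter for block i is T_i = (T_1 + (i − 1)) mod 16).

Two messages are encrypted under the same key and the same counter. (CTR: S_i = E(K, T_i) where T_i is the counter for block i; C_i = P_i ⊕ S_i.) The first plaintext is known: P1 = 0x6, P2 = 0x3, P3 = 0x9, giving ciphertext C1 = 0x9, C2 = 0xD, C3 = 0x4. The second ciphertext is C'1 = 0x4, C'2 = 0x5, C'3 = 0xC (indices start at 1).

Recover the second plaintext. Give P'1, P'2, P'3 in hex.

In CTR with a reused counter, both messages share the same keystream S_i, so C_i ⊕ C'_i = P_i ⊕ P'_i and thus P'_i = P_i ⊕ C_i ⊕ C'_i.
P'1: 0x6 ⊕ 0x9 ⊕ 0x4 = 0xB.
P'2: 0x3 ⊕ 0xD ⊕ 0x5 = 0xB.
P'3: 0x9 ⊕ 0x4 ⊕ 0xC = 0x1.

P'1 = 0xB, P'2 = 0xB, P'3 = 0x1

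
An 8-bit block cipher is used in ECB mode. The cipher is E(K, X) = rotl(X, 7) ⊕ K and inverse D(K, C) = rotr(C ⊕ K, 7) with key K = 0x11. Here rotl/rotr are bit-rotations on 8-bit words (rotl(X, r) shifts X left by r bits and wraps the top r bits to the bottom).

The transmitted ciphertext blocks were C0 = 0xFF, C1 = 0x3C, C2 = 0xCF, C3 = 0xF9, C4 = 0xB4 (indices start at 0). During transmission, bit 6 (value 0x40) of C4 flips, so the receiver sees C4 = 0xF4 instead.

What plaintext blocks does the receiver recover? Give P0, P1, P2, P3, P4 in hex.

P0 = 0xDD, P1 = 0x5A, P2 = 0xBD, P3 = 0xD1, P4 = 0xCB

ECB decryption: P_i = D(K, C_i).
Only C4 changed, to 0xF4. In ECB, a change in C_i affects only P_i. Decrypting the received ciphertext:
P0: D(K, 0xFF) = 0xDD.
P1: D(K, 0x3C) = 0x5A.
P2: D(K, 0xCF) = 0xBD.
P3: D(K, 0xF9) = 0xD1.
P4: D(K, 0xF4) = 0xCB.
Blocks that differ from the original plaintext: P4.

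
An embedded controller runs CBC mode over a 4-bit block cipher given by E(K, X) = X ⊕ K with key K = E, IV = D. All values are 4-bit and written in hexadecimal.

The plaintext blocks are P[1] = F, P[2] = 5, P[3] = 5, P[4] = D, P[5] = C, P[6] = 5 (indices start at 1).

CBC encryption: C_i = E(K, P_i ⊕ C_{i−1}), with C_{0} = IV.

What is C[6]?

C[6] = 6

C[1]: P[1] ⊕ D = 2; E(K, 2) = C.
C[2]: P[2] ⊕ C = 9; E(K, 9) = 7.
C[3]: P[3] ⊕ 7 = 2; E(K, 2) = C.
C[4]: P[4] ⊕ C = 1; E(K, 1) = F.
C[5]: P[5] ⊕ F = 3; E(K, 3) = D.
C[6]: P[6] ⊕ D = 8; E(K, 8) = 6.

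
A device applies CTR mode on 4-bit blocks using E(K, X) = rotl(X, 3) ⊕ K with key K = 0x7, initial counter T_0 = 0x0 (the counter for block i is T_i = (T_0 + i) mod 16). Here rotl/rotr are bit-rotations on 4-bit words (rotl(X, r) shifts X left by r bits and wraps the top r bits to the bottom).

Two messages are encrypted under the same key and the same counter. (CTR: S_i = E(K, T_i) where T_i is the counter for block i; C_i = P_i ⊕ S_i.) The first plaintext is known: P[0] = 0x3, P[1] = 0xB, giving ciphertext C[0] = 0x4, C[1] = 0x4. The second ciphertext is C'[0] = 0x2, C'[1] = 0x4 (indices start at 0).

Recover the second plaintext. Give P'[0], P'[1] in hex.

In CTR with a reused counter, both messages share the same keystream S_i, so C_i ⊕ C'_i = P_i ⊕ P'_i and thus P'_i = P_i ⊕ C_i ⊕ C'_i.
P'[0]: 0x3 ⊕ 0x4 ⊕ 0x2 = 0x5.
P'[1]: 0xB ⊕ 0x4 ⊕ 0x4 = 0xB.

P'[0] = 0x5, P'[1] = 0xB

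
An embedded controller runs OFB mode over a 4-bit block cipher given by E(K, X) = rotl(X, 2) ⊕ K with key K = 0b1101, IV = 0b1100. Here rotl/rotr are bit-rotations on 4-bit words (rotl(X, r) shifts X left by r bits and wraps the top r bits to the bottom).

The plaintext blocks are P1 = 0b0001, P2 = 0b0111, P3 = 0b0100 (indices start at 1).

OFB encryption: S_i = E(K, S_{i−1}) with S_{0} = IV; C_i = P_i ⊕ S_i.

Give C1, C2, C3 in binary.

C1 = 0b1111, C2 = 0b0001, C3 = 0b0000

C1: S = E(K, 0b1100) = 0b1110; 0b0001 ⊕ 0b1110 = 0b1111.
C2: S = E(K, 0b1110) = 0b0110; 0b0111 ⊕ 0b0110 = 0b0001.
C3: S = E(K, 0b0110) = 0b0100; 0b0100 ⊕ 0b0100 = 0b0000.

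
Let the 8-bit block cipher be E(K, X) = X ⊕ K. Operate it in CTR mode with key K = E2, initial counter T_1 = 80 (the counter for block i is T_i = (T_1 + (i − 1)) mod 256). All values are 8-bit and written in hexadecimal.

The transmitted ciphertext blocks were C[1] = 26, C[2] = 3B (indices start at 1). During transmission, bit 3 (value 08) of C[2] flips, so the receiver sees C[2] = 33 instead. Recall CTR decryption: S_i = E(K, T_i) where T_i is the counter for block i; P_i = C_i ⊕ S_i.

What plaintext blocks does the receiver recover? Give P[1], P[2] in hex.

Only C[2] changed, to 33. In CTR, a change in C_i flips the same bit in P_i only; the keystream is unaffected. Decrypting the received ciphertext:
P[1]: T = 80, S = E(K, T) = 62; 26 ⊕ 62 = 44.
P[2]: T = 81, S = E(K, T) = 63; 33 ⊕ 63 = 50.
Blocks that differ from the original plaintext: P[2].

P[1] = 44, P[2] = 50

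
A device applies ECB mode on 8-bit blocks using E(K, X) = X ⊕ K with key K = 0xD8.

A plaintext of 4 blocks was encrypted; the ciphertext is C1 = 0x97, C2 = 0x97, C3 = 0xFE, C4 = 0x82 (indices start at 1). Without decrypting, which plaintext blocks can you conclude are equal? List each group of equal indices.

P1 = P2

ECB encrypts each block independently with the same key, so equal ciphertext blocks imply equal plaintext blocks.
C1 = C2 = 0x97, so P1 = P2.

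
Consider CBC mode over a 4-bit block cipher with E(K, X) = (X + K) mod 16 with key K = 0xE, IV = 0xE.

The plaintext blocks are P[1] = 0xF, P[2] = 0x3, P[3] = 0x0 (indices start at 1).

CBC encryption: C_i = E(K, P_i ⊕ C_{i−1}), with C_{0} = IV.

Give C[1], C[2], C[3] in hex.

C[1]: P[1] ⊕ 0xE = 0x1; E(K, 0x1) = 0xF.
C[2]: P[2] ⊕ 0xF = 0xC; E(K, 0xC) = 0xA.
C[3]: P[3] ⊕ 0xA = 0xA; E(K, 0xA) = 0x8.

C[1] = 0xF, C[2] = 0xA, C[3] = 0x8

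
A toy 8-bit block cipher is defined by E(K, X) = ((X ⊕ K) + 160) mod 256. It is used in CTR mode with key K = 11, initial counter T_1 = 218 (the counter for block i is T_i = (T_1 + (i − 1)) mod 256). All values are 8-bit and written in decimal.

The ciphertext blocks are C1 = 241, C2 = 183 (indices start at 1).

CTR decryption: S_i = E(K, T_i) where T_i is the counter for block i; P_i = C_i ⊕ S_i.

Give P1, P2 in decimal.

P1: T = 218, S = E(K, T) = 113; 241 ⊕ 113 = 128.
P2: T = 219, S = E(K, T) = 112; 183 ⊕ 112 = 199.

P1 = 128, P2 = 199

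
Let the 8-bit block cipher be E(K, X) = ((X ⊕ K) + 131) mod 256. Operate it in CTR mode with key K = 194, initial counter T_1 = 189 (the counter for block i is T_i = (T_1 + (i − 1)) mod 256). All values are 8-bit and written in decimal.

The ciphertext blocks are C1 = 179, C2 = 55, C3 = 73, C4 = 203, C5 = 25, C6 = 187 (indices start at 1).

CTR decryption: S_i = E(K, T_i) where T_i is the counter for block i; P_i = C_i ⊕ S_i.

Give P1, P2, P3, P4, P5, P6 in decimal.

P1 = 177, P2 = 200, P3 = 73, P4 = 78, P5 = 159, P6 = 56

P1: T = 189, S = E(K, T) = 2; 179 ⊕ 2 = 177.
P2: T = 190, S = E(K, T) = 255; 55 ⊕ 255 = 200.
P3: T = 191, S = E(K, T) = 0; 73 ⊕ 0 = 73.
P4: T = 192, S = E(K, T) = 133; 203 ⊕ 133 = 78.
P5: T = 193, S = E(K, T) = 134; 25 ⊕ 134 = 159.
P6: T = 194, S = E(K, T) = 131; 187 ⊕ 131 = 56.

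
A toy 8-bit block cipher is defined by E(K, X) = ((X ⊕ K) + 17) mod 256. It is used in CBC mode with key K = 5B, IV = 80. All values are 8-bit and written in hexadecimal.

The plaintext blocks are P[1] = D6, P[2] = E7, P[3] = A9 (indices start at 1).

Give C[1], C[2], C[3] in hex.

CBC encryption: C_i = E(K, P_i ⊕ C_{i−1}), with C_{0} = IV.
C[1]: P[1] ⊕ 80 = 56; E(K, 56) = 24.
C[2]: P[2] ⊕ 24 = C3; E(K, C3) = AF.
C[3]: P[3] ⊕ AF = 06; E(K, 06) = 74.

C[1] = 24, C[2] = AF, C[3] = 74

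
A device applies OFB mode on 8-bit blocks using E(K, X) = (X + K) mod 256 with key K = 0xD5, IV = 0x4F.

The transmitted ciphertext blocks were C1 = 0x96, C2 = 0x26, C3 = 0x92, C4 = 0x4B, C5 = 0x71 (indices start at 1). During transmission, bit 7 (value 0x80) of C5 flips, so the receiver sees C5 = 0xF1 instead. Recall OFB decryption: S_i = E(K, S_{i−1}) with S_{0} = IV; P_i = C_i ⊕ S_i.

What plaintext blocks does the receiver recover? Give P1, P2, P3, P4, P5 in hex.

Only C5 changed, to 0xF1. In OFB, a change in C_i flips the same bit in P_i only; the keystream is unaffected. Decrypting the received ciphertext:
P1: S = E(K, 0x4F) = 0x24; 0x96 ⊕ 0x24 = 0xB2.
P2: S = E(K, 0x24) = 0xF9; 0x26 ⊕ 0xF9 = 0xDF.
P3: S = E(K, 0xF9) = 0xCE; 0x92 ⊕ 0xCE = 0x5C.
P4: S = E(K, 0xCE) = 0xA3; 0x4B ⊕ 0xA3 = 0xE8.
P5: S = E(K, 0xA3) = 0x78; 0xF1 ⊕ 0x78 = 0x89.
Blocks that differ from the original plaintext: P5.

P1 = 0xB2, P2 = 0xDF, P3 = 0x5C, P4 = 0xE8, P5 = 0x89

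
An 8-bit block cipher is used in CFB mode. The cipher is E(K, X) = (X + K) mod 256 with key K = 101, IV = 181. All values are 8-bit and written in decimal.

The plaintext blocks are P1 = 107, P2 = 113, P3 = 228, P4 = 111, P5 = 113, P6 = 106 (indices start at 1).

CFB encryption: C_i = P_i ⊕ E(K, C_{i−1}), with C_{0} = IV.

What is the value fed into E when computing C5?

C1: E(K, 181) = 26; 107 ⊕ 26 = 113.
C2: E(K, 113) = 214; 113 ⊕ 214 = 167.
C3: E(K, 167) = 12; 228 ⊕ 12 = 232.
C4: E(K, 232) = 77; 111 ⊕ 77 = 34.
C5: E(K, 34) = 135; 113 ⊕ 135 = 246.
So the input to E for block 5 is 34.

34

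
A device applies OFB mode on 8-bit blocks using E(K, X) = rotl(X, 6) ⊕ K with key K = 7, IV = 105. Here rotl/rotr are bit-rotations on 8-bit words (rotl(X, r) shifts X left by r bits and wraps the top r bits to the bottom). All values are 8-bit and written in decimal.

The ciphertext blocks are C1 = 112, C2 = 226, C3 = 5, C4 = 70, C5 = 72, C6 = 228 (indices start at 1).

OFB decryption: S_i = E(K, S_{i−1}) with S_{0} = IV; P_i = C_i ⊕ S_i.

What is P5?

P5 = 191

P1: S = E(K, 105) = 93; 112 ⊕ 93 = 45.
P2: S = E(K, 93) = 80; 226 ⊕ 80 = 178.
P3: S = E(K, 80) = 19; 5 ⊕ 19 = 22.
P4: S = E(K, 19) = 195; 70 ⊕ 195 = 133.
P5: S = E(K, 195) = 247; 72 ⊕ 247 = 191.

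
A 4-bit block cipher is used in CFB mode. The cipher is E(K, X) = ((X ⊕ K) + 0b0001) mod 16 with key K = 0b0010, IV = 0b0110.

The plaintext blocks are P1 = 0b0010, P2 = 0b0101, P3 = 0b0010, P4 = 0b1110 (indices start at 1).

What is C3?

CFB encryption: C_i = P_i ⊕ E(K, C_{i−1}), with C_{0} = IV.
C1: E(K, 0b0110) = 0b0101; 0b0010 ⊕ 0b0101 = 0b0111.
C2: E(K, 0b0111) = 0b0110; 0b0101 ⊕ 0b0110 = 0b0011.
C3: E(K, 0b0011) = 0b0010; 0b0010 ⊕ 0b0010 = 0b0000.

C3 = 0b0000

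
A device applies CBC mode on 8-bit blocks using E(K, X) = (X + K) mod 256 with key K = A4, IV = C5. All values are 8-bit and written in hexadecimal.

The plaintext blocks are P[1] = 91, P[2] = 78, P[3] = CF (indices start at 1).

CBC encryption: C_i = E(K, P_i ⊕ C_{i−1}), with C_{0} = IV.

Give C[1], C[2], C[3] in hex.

C[1]: P[1] ⊕ C5 = 54; E(K, 54) = F8.
C[2]: P[2] ⊕ F8 = 80; E(K, 80) = 24.
C[3]: P[3] ⊕ 24 = EB; E(K, EB) = 8F.

C[1] = F8, C[2] = 24, C[3] = 8F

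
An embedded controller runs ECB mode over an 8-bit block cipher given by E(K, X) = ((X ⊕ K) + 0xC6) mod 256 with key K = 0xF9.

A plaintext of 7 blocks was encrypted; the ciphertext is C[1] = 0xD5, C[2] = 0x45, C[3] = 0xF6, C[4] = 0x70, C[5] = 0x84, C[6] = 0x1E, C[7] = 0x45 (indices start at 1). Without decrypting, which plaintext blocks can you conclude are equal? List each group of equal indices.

ECB encrypts each block independently with the same key, so equal ciphertext blocks imply equal plaintext blocks.
C[2] = C[7] = 0x45, so P[2] = P[7].

P[2] = P[7]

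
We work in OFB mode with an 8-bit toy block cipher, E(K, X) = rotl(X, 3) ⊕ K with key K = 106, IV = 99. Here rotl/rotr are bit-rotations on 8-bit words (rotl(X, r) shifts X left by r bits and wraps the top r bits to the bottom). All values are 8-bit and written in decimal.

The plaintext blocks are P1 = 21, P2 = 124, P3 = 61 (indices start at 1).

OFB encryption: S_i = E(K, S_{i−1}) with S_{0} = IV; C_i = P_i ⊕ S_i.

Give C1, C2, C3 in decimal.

C1: S = E(K, 99) = 113; 21 ⊕ 113 = 100.
C2: S = E(K, 113) = 225; 124 ⊕ 225 = 157.
C3: S = E(K, 225) = 101; 61 ⊕ 101 = 88.

C1 = 100, C2 = 157, C3 = 88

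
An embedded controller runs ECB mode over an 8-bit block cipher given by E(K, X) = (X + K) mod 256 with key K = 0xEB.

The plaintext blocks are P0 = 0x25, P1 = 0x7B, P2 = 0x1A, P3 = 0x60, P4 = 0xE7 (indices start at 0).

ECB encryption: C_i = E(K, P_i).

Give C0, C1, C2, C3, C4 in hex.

C0: E(K, 0x25) = 0x10.
C1: E(K, 0x7B) = 0x66.
C2: E(K, 0x1A) = 0x05.
C3: E(K, 0x60) = 0x4B.
C4: E(K, 0xE7) = 0xD2.

C0 = 0x10, C1 = 0x66, C2 = 0x05, C3 = 0x4B, C4 = 0xD2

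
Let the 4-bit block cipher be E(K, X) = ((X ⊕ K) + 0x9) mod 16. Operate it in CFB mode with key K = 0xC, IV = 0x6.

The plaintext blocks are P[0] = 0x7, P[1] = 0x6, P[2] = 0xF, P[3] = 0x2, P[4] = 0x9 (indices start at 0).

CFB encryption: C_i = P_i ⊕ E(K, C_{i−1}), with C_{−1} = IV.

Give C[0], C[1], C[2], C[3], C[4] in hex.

C[0]: E(K, 0x6) = 0x3; 0x7 ⊕ 0x3 = 0x4.
C[1]: E(K, 0x4) = 0x1; 0x6 ⊕ 0x1 = 0x7.
C[2]: E(K, 0x7) = 0x4; 0xF ⊕ 0x4 = 0xB.
C[3]: E(K, 0xB) = 0x0; 0x2 ⊕ 0x0 = 0x2.
C[4]: E(K, 0x2) = 0x7; 0x9 ⊕ 0x7 = 0xE.

C[0] = 0x4, C[1] = 0x7, C[2] = 0xB, C[3] = 0x2, C[4] = 0xE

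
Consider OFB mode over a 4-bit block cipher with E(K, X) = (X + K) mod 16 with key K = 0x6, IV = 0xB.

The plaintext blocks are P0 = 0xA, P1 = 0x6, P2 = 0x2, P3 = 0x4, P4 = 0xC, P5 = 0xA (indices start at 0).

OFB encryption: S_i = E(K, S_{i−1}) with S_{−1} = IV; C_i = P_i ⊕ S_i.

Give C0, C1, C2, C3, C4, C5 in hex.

C0 = 0xB, C1 = 0x1, C2 = 0xF, C3 = 0x7, C4 = 0x5, C5 = 0x5

C0: S = E(K, 0xB) = 0x1; 0xA ⊕ 0x1 = 0xB.
C1: S = E(K, 0x1) = 0x7; 0x6 ⊕ 0x7 = 0x1.
C2: S = E(K, 0x7) = 0xD; 0x2 ⊕ 0xD = 0xF.
C3: S = E(K, 0xD) = 0x3; 0x4 ⊕ 0x3 = 0x7.
C4: S = E(K, 0x3) = 0x9; 0xC ⊕ 0x9 = 0x5.
C5: S = E(K, 0x9) = 0xF; 0xA ⊕ 0xF = 0x5.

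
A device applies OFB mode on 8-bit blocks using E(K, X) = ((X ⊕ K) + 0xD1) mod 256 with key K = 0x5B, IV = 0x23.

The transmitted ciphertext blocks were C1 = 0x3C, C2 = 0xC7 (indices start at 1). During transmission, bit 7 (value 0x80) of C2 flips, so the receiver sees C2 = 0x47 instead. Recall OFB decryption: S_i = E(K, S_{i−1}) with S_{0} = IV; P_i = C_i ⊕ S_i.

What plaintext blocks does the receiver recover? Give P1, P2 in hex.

P1 = 0x75, P2 = 0xA4

Only C2 changed, to 0x47. In OFB, a change in C_i flips the same bit in P_i only; the keystream is unaffected. Decrypting the received ciphertext:
P1: S = E(K, 0x23) = 0x49; 0x3C ⊕ 0x49 = 0x75.
P2: S = E(K, 0x49) = 0xE3; 0x47 ⊕ 0xE3 = 0xA4.
Blocks that differ from the original plaintext: P2.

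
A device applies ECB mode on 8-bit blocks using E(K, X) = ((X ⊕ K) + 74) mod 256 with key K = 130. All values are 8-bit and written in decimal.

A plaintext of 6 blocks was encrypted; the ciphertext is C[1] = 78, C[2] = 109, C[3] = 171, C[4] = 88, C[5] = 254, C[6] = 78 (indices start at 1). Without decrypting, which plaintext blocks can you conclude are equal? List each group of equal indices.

ECB encrypts each block independently with the same key, so equal ciphertext blocks imply equal plaintext blocks.
C[1] = C[6] = 78, so P[1] = P[6].

P[1] = P[6]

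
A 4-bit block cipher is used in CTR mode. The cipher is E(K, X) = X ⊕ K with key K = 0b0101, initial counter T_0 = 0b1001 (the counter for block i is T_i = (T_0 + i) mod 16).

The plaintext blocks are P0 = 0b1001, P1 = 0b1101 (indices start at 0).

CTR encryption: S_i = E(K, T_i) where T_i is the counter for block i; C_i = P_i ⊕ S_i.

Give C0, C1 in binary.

C0 = 0b0101, C1 = 0b0010

C0: T = 0b1001, S = E(K, T) = 0b1100; 0b1001 ⊕ 0b1100 = 0b0101.
C1: T = 0b1010, S = E(K, T) = 0b1111; 0b1101 ⊕ 0b1111 = 0b0010.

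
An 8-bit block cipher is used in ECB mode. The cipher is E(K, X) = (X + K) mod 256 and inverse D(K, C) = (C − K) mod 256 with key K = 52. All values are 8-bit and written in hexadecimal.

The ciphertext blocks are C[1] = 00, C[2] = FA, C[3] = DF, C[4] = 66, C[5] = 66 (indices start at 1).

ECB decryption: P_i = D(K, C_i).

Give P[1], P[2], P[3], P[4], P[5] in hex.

P[1] = AE, P[2] = A8, P[3] = 8D, P[4] = 14, P[5] = 14

P[1]: D(K, 00) = AE.
P[2]: D(K, FA) = A8.
P[3]: D(K, DF) = 8D.
P[4]: D(K, 66) = 14.
P[5]: D(K, 66) = 14.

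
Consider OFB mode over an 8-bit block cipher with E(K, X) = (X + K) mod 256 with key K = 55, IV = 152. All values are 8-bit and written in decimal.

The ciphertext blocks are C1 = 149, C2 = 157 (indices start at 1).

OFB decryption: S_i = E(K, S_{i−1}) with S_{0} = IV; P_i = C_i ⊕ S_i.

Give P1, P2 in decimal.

P1: S = E(K, 152) = 207; 149 ⊕ 207 = 90.
P2: S = E(K, 207) = 6; 157 ⊕ 6 = 155.

P1 = 90, P2 = 155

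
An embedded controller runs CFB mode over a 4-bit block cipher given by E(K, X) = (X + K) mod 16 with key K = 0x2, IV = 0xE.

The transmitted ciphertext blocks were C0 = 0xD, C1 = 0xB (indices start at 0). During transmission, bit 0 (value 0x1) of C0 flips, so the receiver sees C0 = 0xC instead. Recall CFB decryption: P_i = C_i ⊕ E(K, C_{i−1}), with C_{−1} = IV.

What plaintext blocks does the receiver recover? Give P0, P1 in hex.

Only C0 changed, to 0xC. In CFB, a change in C_i flips the same bit in P_i and garbles P_{i+1}. Decrypting the received ciphertext:
P0: E(K, 0xE) = 0x0; 0xC ⊕ 0x0 = 0xC.
P1: E(K, 0xC) = 0xE; 0xB ⊕ 0xE = 0x5.
Blocks that differ from the original plaintext: P0, P1.

P0 = 0xC, P1 = 0x5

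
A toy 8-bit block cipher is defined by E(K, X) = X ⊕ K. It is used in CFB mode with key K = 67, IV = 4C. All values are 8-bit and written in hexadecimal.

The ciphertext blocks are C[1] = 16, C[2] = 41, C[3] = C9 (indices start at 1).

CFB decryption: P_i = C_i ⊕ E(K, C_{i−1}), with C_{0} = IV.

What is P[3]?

P[3]: E(K, 41) = 26; C9 ⊕ 26 = EF.

P[3] = EF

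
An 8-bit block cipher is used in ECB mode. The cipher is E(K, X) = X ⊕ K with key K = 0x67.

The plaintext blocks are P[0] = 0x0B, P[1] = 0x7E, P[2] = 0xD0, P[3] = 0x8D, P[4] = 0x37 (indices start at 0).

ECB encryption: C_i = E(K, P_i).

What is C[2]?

C[2]: E(K, 0xD0) = 0xB7.

C[2] = 0xB7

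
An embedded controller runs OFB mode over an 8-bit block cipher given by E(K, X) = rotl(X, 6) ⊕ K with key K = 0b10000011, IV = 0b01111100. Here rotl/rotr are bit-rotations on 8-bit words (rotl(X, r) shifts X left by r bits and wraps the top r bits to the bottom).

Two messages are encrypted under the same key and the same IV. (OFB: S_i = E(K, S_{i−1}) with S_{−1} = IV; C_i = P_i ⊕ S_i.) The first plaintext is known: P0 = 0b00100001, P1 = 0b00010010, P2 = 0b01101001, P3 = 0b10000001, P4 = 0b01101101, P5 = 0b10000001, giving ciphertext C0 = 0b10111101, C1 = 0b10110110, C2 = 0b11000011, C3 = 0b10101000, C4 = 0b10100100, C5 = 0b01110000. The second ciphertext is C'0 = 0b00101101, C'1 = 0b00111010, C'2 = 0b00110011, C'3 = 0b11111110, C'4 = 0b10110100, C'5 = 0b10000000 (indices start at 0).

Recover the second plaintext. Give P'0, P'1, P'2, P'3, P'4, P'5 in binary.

In OFB with a reused IV, both messages share the same keystream S_i, so C_i ⊕ C'_i = P_i ⊕ P'_i and thus P'_i = P_i ⊕ C_i ⊕ C'_i.
P'0: 0b00100001 ⊕ 0b10111101 ⊕ 0b00101101 = 0b10110001.
P'1: 0b00010010 ⊕ 0b10110110 ⊕ 0b00111010 = 0b10011110.
P'2: 0b01101001 ⊕ 0b11000011 ⊕ 0b00110011 = 0b10011001.
P'3: 0b10000001 ⊕ 0b10101000 ⊕ 0b11111110 = 0b11010111.
P'4: 0b01101101 ⊕ 0b10100100 ⊕ 0b10110100 = 0b01111101.
P'5: 0b10000001 ⊕ 0b01110000 ⊕ 0b10000000 = 0b01110001.

P'0 = 0b10110001, P'1 = 0b10011110, P'2 = 0b10011001, P'3 = 0b11010111, P'4 = 0b01111101, P'5 = 0b01110001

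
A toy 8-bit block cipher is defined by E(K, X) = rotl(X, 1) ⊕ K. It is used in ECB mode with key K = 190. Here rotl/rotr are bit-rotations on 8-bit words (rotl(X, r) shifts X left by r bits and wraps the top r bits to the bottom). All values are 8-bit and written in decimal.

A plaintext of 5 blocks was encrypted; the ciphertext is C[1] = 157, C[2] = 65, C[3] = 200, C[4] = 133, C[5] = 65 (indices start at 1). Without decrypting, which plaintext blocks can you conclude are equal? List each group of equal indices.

P[2] = P[5]

ECB encrypts each block independently with the same key, so equal ciphertext blocks imply equal plaintext blocks.
C[2] = C[5] = 65, so P[2] = P[5].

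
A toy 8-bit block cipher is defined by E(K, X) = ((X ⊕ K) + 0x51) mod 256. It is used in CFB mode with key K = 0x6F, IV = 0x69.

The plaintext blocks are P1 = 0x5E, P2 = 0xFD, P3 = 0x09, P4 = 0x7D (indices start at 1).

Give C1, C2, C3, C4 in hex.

C1 = 0x09, C2 = 0x4A, C3 = 0x7F, C4 = 0x1C

CFB encryption: C_i = P_i ⊕ E(K, C_{i−1}), with C_{0} = IV.
C1: E(K, 0x69) = 0x57; 0x5E ⊕ 0x57 = 0x09.
C2: E(K, 0x09) = 0xB7; 0xFD ⊕ 0xB7 = 0x4A.
C3: E(K, 0x4A) = 0x76; 0x09 ⊕ 0x76 = 0x7F.
C4: E(K, 0x7F) = 0x61; 0x7D ⊕ 0x61 = 0x1C.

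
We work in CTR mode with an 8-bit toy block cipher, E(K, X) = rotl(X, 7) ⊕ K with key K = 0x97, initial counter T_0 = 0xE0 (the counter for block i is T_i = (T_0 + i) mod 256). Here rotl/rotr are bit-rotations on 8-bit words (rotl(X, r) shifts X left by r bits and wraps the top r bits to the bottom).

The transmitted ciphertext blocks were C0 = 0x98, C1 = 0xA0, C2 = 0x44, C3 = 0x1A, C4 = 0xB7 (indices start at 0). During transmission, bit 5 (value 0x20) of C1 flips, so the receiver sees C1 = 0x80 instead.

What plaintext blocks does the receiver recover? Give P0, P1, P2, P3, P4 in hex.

CTR decryption: S_i = E(K, T_i) where T_i is the counter for block i; P_i = C_i ⊕ S_i.
Only C1 changed, to 0x80. In CTR, a change in C_i flips the same bit in P_i only; the keystream is unaffected. Decrypting the received ciphertext:
P0: T = 0xE0, S = E(K, T) = 0xE7; 0x98 ⊕ 0xE7 = 0x7F.
P1: T = 0xE1, S = E(K, T) = 0x67; 0x80 ⊕ 0x67 = 0xE7.
P2: T = 0xE2, S = E(K, T) = 0xE6; 0x44 ⊕ 0xE6 = 0xA2.
P3: T = 0xE3, S = E(K, T) = 0x66; 0x1A ⊕ 0x66 = 0x7C.
P4: T = 0xE4, S = E(K, T) = 0xE5; 0xB7 ⊕ 0xE5 = 0x52.
Blocks that differ from the original plaintext: P1.

P0 = 0x7F, P1 = 0xE7, P2 = 0xA2, P3 = 0x7C, P4 = 0x52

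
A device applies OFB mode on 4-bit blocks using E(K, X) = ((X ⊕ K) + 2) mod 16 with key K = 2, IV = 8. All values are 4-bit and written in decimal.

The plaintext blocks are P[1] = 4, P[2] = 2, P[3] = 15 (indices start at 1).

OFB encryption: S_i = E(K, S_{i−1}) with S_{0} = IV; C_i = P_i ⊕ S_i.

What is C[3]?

C[1]: S = E(K, 8) = 12; 4 ⊕ 12 = 8.
C[2]: S = E(K, 12) = 0; 2 ⊕ 0 = 2.
C[3]: S = E(K, 0) = 4; 15 ⊕ 4 = 11.

C[3] = 11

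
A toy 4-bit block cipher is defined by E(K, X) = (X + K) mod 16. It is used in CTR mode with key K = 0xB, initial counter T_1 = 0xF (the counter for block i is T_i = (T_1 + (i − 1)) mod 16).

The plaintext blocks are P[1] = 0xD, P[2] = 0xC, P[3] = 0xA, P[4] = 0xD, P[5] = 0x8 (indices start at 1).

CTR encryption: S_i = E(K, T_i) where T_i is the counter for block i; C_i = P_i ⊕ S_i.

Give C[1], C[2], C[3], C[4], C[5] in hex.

C[1]: T = 0xF, S = E(K, T) = 0xA; 0xD ⊕ 0xA = 0x7.
C[2]: T = 0x0, S = E(K, T) = 0xB; 0xC ⊕ 0xB = 0x7.
C[3]: T = 0x1, S = E(K, T) = 0xC; 0xA ⊕ 0xC = 0x6.
C[4]: T = 0x2, S = E(K, T) = 0xD; 0xD ⊕ 0xD = 0x0.
C[5]: T = 0x3, S = E(K, T) = 0xE; 0x8 ⊕ 0xE = 0x6.

C[1] = 0x7, C[2] = 0x7, C[3] = 0x6, C[4] = 0x0, C[5] = 0x6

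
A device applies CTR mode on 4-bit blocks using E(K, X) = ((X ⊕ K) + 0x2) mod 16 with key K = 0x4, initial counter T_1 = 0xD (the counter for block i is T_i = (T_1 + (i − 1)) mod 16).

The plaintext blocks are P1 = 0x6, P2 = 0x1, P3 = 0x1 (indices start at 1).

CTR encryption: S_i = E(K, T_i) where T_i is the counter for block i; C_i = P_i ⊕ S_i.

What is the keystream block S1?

0xB

C1: T = 0xD, S = E(K, T) = 0xB; 0x6 ⊕ 0xB = 0xD.
So S1 = 0xB.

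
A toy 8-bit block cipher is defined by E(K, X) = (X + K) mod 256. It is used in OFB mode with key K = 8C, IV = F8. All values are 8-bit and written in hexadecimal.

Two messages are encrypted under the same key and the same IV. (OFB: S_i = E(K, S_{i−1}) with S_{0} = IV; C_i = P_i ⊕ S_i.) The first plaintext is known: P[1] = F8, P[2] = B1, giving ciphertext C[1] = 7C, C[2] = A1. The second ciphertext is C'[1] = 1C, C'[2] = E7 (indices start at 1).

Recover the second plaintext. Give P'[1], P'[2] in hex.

P'[1] = 98, P'[2] = F7

In OFB with a reused IV, both messages share the same keystream S_i, so C_i ⊕ C'_i = P_i ⊕ P'_i and thus P'_i = P_i ⊕ C_i ⊕ C'_i.
P'[1]: F8 ⊕ 7C ⊕ 1C = 98.
P'[2]: B1 ⊕ A1 ⊕ E7 = F7.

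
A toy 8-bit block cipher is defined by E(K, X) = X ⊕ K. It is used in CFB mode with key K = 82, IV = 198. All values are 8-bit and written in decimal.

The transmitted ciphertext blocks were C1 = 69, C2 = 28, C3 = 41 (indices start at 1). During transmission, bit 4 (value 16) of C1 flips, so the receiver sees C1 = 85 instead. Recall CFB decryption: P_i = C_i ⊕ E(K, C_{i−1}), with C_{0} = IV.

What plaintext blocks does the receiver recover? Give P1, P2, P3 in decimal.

Only C1 changed, to 85. In CFB, a change in C_i flips the same bit in P_i and garbles P_{i+1}. Decrypting the received ciphertext:
P1: E(K, 198) = 148; 85 ⊕ 148 = 193.
P2: E(K, 85) = 7; 28 ⊕ 7 = 27.
P3: E(K, 28) = 78; 41 ⊕ 78 = 103.
Blocks that differ from the original plaintext: P1, P2.

P1 = 193, P2 = 27, P3 = 103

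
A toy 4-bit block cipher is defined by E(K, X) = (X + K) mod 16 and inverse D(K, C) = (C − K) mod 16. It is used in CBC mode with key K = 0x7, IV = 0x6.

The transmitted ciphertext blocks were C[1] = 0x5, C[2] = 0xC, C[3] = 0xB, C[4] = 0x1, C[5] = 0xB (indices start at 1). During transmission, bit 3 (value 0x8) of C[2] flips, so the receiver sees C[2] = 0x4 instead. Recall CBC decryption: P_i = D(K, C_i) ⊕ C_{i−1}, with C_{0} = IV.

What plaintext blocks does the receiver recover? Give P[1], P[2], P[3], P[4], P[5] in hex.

Only C[2] changed, to 0x4. In CBC, a change in C_i garbles P_i and flips the same bit in P_{i+1}. Decrypting the received ciphertext:
P[1]: D(K, 0x5) = 0xE; 0xE ⊕ 0x6 = 0x8.
P[2]: D(K, 0x4) = 0xD; 0xD ⊕ 0x5 = 0x8.
P[3]: D(K, 0xB) = 0x4; 0x4 ⊕ 0x4 = 0x0.
P[4]: D(K, 0x1) = 0xA; 0xA ⊕ 0xB = 0x1.
P[5]: D(K, 0xB) = 0x4; 0x4 ⊕ 0x1 = 0x5.
Blocks that differ from the original plaintext: P[2], P[3].

P[1] = 0x8, P[2] = 0x8, P[3] = 0x0, P[4] = 0x1, P[5] = 0x5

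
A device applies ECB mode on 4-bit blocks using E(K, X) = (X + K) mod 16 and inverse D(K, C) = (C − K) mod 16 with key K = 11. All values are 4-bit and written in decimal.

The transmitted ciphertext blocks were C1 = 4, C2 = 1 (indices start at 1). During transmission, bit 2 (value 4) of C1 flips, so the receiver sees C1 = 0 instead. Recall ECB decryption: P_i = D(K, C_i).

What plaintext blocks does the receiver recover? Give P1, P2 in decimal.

Only C1 changed, to 0. In ECB, a change in C_i affects only P_i. Decrypting the received ciphertext:
P1: D(K, 0) = 5.
P2: D(K, 1) = 6.
Blocks that differ from the original plaintext: P1.

P1 = 5, P2 = 6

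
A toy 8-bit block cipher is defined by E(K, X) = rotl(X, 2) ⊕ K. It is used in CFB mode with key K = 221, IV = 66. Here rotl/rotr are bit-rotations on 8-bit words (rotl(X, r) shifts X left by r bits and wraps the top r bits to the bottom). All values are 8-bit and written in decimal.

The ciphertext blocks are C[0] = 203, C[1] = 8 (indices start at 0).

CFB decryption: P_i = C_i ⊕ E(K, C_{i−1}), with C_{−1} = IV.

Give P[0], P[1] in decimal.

P[0]: E(K, 66) = 212; 203 ⊕ 212 = 31.
P[1]: E(K, 203) = 242; 8 ⊕ 242 = 250.

P[0] = 31, P[1] = 250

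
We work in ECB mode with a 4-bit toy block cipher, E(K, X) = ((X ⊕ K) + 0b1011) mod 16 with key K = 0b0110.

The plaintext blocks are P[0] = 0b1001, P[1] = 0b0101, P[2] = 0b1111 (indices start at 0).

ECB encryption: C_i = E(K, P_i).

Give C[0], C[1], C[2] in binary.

C[0] = 0b1010, C[1] = 0b1110, C[2] = 0b0100

C[0]: E(K, 0b1001) = 0b1010.
C[1]: E(K, 0b0101) = 0b1110.
C[2]: E(K, 0b1111) = 0b0100.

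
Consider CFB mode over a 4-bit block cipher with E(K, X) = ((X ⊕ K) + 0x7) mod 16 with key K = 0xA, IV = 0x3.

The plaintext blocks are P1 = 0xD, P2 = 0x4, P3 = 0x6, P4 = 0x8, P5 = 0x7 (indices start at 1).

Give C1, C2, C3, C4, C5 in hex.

C1 = 0xD, C2 = 0xA, C3 = 0x1, C4 = 0xA, C5 = 0x0

CFB encryption: C_i = P_i ⊕ E(K, C_{i−1}), with C_{0} = IV.
C1: E(K, 0x3) = 0x0; 0xD ⊕ 0x0 = 0xD.
C2: E(K, 0xD) = 0xE; 0x4 ⊕ 0xE = 0xA.
C3: E(K, 0xA) = 0x7; 0x6 ⊕ 0x7 = 0x1.
C4: E(K, 0x1) = 0x2; 0x8 ⊕ 0x2 = 0xA.
C5: E(K, 0xA) = 0x7; 0x7 ⊕ 0x7 = 0x0.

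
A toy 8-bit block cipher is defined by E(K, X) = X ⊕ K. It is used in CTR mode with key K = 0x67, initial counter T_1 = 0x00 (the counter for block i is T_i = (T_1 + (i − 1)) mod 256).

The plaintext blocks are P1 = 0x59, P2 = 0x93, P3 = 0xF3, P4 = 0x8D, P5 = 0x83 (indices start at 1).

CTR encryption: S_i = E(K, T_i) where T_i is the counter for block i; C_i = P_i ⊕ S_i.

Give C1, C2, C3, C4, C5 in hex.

C1 = 0x3E, C2 = 0xF5, C3 = 0x96, C4 = 0xE9, C5 = 0xE0

C1: T = 0x00, S = E(K, T) = 0x67; 0x59 ⊕ 0x67 = 0x3E.
C2: T = 0x01, S = E(K, T) = 0x66; 0x93 ⊕ 0x66 = 0xF5.
C3: T = 0x02, S = E(K, T) = 0x65; 0xF3 ⊕ 0x65 = 0x96.
C4: T = 0x03, S = E(K, T) = 0x64; 0x8D ⊕ 0x64 = 0xE9.
C5: T = 0x04, S = E(K, T) = 0x63; 0x83 ⊕ 0x63 = 0xE0.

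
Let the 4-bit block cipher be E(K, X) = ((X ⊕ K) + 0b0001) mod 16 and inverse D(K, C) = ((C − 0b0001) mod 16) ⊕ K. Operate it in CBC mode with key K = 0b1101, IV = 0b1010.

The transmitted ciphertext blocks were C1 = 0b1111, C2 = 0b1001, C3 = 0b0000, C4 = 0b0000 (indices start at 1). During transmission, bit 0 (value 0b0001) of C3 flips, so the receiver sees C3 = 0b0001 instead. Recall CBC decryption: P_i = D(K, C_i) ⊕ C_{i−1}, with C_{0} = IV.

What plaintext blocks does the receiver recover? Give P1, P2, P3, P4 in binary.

P1 = 0b1001, P2 = 0b1010, P3 = 0b0100, P4 = 0b0011

Only C3 changed, to 0b0001. In CBC, a change in C_i garbles P_i and flips the same bit in P_{i+1}. Decrypting the received ciphertext:
P1: D(K, 0b1111) = 0b0011; 0b0011 ⊕ 0b1010 = 0b1001.
P2: D(K, 0b1001) = 0b0101; 0b0101 ⊕ 0b1111 = 0b1010.
P3: D(K, 0b0001) = 0b1101; 0b1101 ⊕ 0b1001 = 0b0100.
P4: D(K, 0b0000) = 0b0010; 0b0010 ⊕ 0b0001 = 0b0011.
Blocks that differ from the original plaintext: P3, P4.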